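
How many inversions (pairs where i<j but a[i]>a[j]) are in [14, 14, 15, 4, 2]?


For each element, count the later elements that are smaller than it:
  14 (index 0): smaller elements after it = [4, 2] -> 2
  14 (index 1): smaller elements after it = [4, 2] -> 2
  15 (index 2): smaller elements after it = [4, 2] -> 2
  4 (index 3): smaller elements after it = [2] -> 1
Total inversions = 2 + 2 + 2 + 1 = 7
Final answer: 7


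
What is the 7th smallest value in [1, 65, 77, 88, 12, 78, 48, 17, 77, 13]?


Sort ascending: [1, 12, 13, 17, 48, 65, 77, 77, 78, 88]
The 7th element (1-indexed) is at index 6.
Value = 77
Final answer: 77


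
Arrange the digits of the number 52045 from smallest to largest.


The number 52045 has digits: 5, 2, 0, 4, 5
Sorted: 0, 2, 4, 5, 5
Joining the sorted digits gives the result.
Final answer: 02455


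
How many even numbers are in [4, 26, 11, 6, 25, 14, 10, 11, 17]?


Check each element:
  4 is even
  26 is even
  11 is odd
  6 is even
  25 is odd
  14 is even
  10 is even
  11 is odd
  17 is odd
Evens: [4, 26, 6, 14, 10]
Count of evens = 5
Final answer: 5


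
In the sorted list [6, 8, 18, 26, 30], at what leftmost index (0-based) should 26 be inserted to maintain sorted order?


List is sorted: [6, 8, 18, 26, 30]
We need the leftmost position where 26 can be inserted, i.e. the first index whose element is >= 26 (or the end of the list if none is).
Binary search with low=0, high=5 (0-based indices):
  low=0, high=5, mid=2: a[2]=18 < 26, so low = 3
  low=3, high=5, mid=4: a[4]=30 >= 26, so high = 4
  low=3, high=4, mid=3: a[3]=26 >= 26, so high = 3
Now low = high = 3, so the insertion index is 3.
Final answer: 3


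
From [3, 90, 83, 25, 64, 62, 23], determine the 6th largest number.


Sort descending: [90, 83, 64, 62, 25, 23, 3]
The 6th element (1-indexed) is at index 5.
Value = 23
Final answer: 23


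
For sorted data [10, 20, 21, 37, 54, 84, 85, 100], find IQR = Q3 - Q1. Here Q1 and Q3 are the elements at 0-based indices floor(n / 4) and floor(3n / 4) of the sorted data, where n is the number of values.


The data has n = 8 elements.
Q1 index = floor(8 / 4) = floor(2) = 2; Q3 index = floor(3 * 8 / 4) = floor(6) = 6
Q1 = element at index 2 = 21
Q3 = element at index 6 = 85
IQR = 85 - 21 = 64
Final answer: 64


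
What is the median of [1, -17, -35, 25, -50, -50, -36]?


First, sort the list: [-50, -50, -36, -35, -17, 1, 25]
The list has 7 elements (odd count).
The middle index is 3 (0-based), and the element there is -35.
Final answer: -35


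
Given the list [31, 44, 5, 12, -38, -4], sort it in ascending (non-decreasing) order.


Original list: [31, 44, 5, 12, -38, -4]
Repeatedly take the smallest remaining element:
  Remaining [31, 44, 5, 12, -38, -4] -> smallest is -38
  Remaining [31, 44, 5, 12, -4] -> smallest is -4
  Remaining [31, 44, 5, 12] -> smallest is 5
  Remaining [31, 44, 12] -> smallest is 12
  Remaining [31, 44] -> smallest is 31
  Remaining [44] -> smallest is 44
Collecting the picks in order gives the sorted list.
Final answer: [-38, -4, 5, 12, 31, 44]


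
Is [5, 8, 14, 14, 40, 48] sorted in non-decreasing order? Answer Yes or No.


Check consecutive pairs:
  5 <= 8? True
  8 <= 14? True
  14 <= 14? True
  14 <= 40? True
  40 <= 48? True
Every consecutive pair is in order, so the list is non-decreasing.
Final answer: Yes


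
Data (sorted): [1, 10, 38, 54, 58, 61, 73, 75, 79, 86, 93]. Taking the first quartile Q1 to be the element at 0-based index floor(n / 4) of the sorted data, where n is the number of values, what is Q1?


The list has n = 11 elements.
Q1 index = floor(11 / 4) = floor(2.75) = 2
Counting from index 0 in the sorted data, the element at index 2 is 38.
Final answer: 38


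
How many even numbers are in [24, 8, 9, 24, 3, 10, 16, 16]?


Check each element:
  24 is even
  8 is even
  9 is odd
  24 is even
  3 is odd
  10 is even
  16 is even
  16 is even
Evens: [24, 8, 24, 10, 16, 16]
Count of evens = 6
Final answer: 6


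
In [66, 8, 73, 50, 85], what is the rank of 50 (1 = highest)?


Sort descending: [85, 73, 66, 50, 8]
Find 50 in the sorted list.
50 is at position 4.
Final answer: 4


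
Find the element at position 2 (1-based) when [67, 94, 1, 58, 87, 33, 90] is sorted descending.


Sort descending: [94, 90, 87, 67, 58, 33, 1]
The 2nd element (1-indexed) is at index 1.
Value = 90
Final answer: 90


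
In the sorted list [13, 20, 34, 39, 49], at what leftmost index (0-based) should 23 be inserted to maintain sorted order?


List is sorted: [13, 20, 34, 39, 49]
We need the leftmost position where 23 can be inserted, i.e. the first index whose element is >= 23 (or the end of the list if none is).
Binary search with low=0, high=5 (0-based indices):
  low=0, high=5, mid=2: a[2]=34 >= 23, so high = 2
  low=0, high=2, mid=1: a[1]=20 < 23, so low = 2
Now low = high = 2, so the insertion index is 2.
Final answer: 2


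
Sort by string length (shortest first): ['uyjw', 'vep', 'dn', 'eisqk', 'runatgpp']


Compute lengths:
  'uyjw' has length 4
  'vep' has length 3
  'dn' has length 2
  'eisqk' has length 5
  'runatgpp' has length 8
Lengths in increasing order: 2 < 3 < 4 < 5 < 8
Listing the words in that order gives the answer.
Final answer: ['dn', 'vep', 'uyjw', 'eisqk', 'runatgpp']


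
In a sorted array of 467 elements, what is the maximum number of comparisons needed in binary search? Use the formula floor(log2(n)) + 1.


Binary search halves the search space each step.
Maximum comparisons = floor(log2(467)) + 1
log2(467) = 8.8673
floor(log2(467)) = 8, so 8 + 1 = 9
Final answer: 9


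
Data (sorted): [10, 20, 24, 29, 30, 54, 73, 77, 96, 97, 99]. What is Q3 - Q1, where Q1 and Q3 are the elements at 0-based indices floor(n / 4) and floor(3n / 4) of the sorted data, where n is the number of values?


The data has n = 11 elements.
Q1 index = floor(11 / 4) = floor(2.75) = 2; Q3 index = floor(3 * 11 / 4) = floor(8.25) = 8
Q1 = element at index 2 = 24
Q3 = element at index 8 = 96
IQR = 96 - 24 = 72
Final answer: 72


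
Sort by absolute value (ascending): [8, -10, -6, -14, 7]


Compute absolute values:
  |8| = 8
  |-10| = 10
  |-6| = 6
  |-14| = 14
  |7| = 7
Absolute values in increasing order: 6 < 7 < 8 < 10 < 14
Listing the original numbers in that order gives the answer.
Final answer: [-6, 7, 8, -10, -14]


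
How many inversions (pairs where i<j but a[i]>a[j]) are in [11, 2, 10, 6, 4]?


For each element, count the later elements that are smaller than it:
  11 (index 0): smaller elements after it = [2, 10, 6, 4] -> 4
  2 (index 1): smaller elements after it = [] -> 0
  10 (index 2): smaller elements after it = [6, 4] -> 2
  6 (index 3): smaller elements after it = [4] -> 1
Total inversions = 4 + 0 + 2 + 1 = 7
Final answer: 7


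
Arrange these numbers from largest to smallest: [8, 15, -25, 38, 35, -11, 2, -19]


Original list: [8, 15, -25, 38, 35, -11, 2, -19]
Repeatedly take the largest remaining element:
  Remaining [8, 15, -25, 38, 35, -11, 2, -19] -> largest is 38
  Remaining [8, 15, -25, 35, -11, 2, -19] -> largest is 35
  Remaining [8, 15, -25, -11, 2, -19] -> largest is 15
  Remaining [8, -25, -11, 2, -19] -> largest is 8
  Remaining [-25, -11, 2, -19] -> largest is 2
  Remaining [-25, -11, -19] -> largest is -11
  Remaining [-25, -19] -> largest is -19
  Remaining [-25] -> largest is -25
Collecting the picks in order gives the descending list.
Final answer: [38, 35, 15, 8, 2, -11, -19, -25]


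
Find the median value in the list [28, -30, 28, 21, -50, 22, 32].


First, sort the list: [-50, -30, 21, 22, 28, 28, 32]
The list has 7 elements (odd count).
The middle index is 3 (0-based), and the element there is 22.
Final answer: 22


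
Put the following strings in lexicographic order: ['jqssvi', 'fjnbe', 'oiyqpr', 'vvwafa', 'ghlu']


Compare strings character by character (the first differing letter decides):
  'fjnbe' < 'ghlu' since 'f' < 'g' at position 1
  'ghlu' < 'jqssvi' since 'g' < 'j' at position 1
  'jqssvi' < 'oiyqpr' since 'j' < 'o' at position 1
  'oiyqpr' < 'vvwafa' since 'o' < 'v' at position 1
Chaining these comparisons gives the alphabetical order.
Final answer: ['fjnbe', 'ghlu', 'jqssvi', 'oiyqpr', 'vvwafa']


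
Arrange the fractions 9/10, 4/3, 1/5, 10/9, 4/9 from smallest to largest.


Convert to decimal for comparison:
  9/10 = 0.9
  4/3 = 1.3333
  1/5 = 0.2
  10/9 = 1.1111
  4/9 = 0.4444
Decimals in increasing order: 0.2 < 0.4444 < 0.9 < 1.1111 < 1.3333
Writing each back as its fraction gives the sorted order.
Final answer: 1/5, 4/9, 9/10, 10/9, 4/3


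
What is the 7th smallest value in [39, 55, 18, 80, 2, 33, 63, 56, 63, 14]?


Sort ascending: [2, 14, 18, 33, 39, 55, 56, 63, 63, 80]
The 7th element (1-indexed) is at index 6.
Value = 56
Final answer: 56


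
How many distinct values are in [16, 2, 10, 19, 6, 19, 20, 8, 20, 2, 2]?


List all unique values:
Distinct values: [2, 6, 8, 10, 16, 19, 20]
Count = 7
Final answer: 7


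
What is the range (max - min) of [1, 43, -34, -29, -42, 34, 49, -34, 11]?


Maximum value: 49
Minimum value: -42
Range = 49 - (-42) = 91
Final answer: 91


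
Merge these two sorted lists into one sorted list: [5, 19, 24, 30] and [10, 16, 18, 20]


List A: [5, 19, 24, 30]
List B: [10, 16, 18, 20]
Repeatedly compare the front elements and take the smaller:
  5 vs 10 -> take 5
  19 vs 10 -> take 10
  19 vs 16 -> take 16
  19 vs 18 -> take 18
  19 vs 20 -> take 19
  24 vs 20 -> take 20
  B is exhausted; append the rest of A: [24, 30]
Final answer: [5, 10, 16, 18, 19, 20, 24, 30]


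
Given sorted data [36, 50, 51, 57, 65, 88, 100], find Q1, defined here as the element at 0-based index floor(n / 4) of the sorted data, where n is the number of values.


The list has n = 7 elements.
Q1 index = floor(7 / 4) = floor(1.75) = 1
Counting from index 0 in the sorted data, the element at index 1 is 50.
Final answer: 50


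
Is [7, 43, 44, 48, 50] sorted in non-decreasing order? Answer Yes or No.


Check consecutive pairs:
  7 <= 43? True
  43 <= 44? True
  44 <= 48? True
  48 <= 50? True
Every consecutive pair is in order, so the list is non-decreasing.
Final answer: Yes


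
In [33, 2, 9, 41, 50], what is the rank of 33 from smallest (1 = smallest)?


Sort ascending: [2, 9, 33, 41, 50]
Find 33 in the sorted list.
33 is at position 3 (1-indexed).
Final answer: 3


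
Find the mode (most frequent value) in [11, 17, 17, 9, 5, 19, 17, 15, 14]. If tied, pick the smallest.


Count the frequency of each value:
  5 appears 1 time(s)
  9 appears 1 time(s)
  11 appears 1 time(s)
  14 appears 1 time(s)
  15 appears 1 time(s)
  17 appears 3 time(s)
  19 appears 1 time(s)
Maximum frequency is 3.
Only 17 reaches that frequency, so it is the mode.
Final answer: 17


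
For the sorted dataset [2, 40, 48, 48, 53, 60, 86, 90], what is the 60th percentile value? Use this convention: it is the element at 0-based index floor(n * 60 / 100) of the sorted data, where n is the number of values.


The dataset has n = 8 elements.
Index = floor(8 * 60 / 100) = floor(480 / 100) = floor(4.8) = 4
Counting from index 0 in the sorted data, the element at index 4 is 53.
Final answer: 53


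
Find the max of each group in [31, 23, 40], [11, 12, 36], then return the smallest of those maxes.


Find max of each group:
  Group 1: [31, 23, 40] -> max = 40
  Group 2: [11, 12, 36] -> max = 36
Maxes: [40, 36]
Minimum of maxes = 36
Final answer: 36


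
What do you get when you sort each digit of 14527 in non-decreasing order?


The number 14527 has digits: 1, 4, 5, 2, 7
Sorted: 1, 2, 4, 5, 7
Joining the sorted digits gives the result.
Final answer: 12457


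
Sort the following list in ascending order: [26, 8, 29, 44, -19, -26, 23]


Original list: [26, 8, 29, 44, -19, -26, 23]
Repeatedly take the smallest remaining element:
  Remaining [26, 8, 29, 44, -19, -26, 23] -> smallest is -26
  Remaining [26, 8, 29, 44, -19, 23] -> smallest is -19
  Remaining [26, 8, 29, 44, 23] -> smallest is 8
  Remaining [26, 29, 44, 23] -> smallest is 23
  Remaining [26, 29, 44] -> smallest is 26
  Remaining [29, 44] -> smallest is 29
  Remaining [44] -> smallest is 44
Collecting the picks in order gives the sorted list.
Final answer: [-26, -19, 8, 23, 26, 29, 44]


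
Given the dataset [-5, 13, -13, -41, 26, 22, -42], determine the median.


First, sort the list: [-42, -41, -13, -5, 13, 22, 26]
The list has 7 elements (odd count).
The middle index is 3 (0-based), and the element there is -5.
Final answer: -5


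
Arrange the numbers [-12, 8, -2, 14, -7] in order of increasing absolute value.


Compute absolute values:
  |-12| = 12
  |8| = 8
  |-2| = 2
  |14| = 14
  |-7| = 7
Absolute values in increasing order: 2 < 7 < 8 < 12 < 14
Listing the original numbers in that order gives the answer.
Final answer: [-2, -7, 8, -12, 14]


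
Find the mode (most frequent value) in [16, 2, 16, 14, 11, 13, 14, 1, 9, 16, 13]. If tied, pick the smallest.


Count the frequency of each value:
  1 appears 1 time(s)
  2 appears 1 time(s)
  9 appears 1 time(s)
  11 appears 1 time(s)
  13 appears 2 time(s)
  14 appears 2 time(s)
  16 appears 3 time(s)
Maximum frequency is 3.
Only 16 reaches that frequency, so it is the mode.
Final answer: 16


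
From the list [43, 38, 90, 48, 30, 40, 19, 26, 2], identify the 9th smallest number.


Sort ascending: [2, 19, 26, 30, 38, 40, 43, 48, 90]
The 9th element (1-indexed) is at index 8.
Value = 90
Final answer: 90


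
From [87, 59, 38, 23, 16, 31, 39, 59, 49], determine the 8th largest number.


Sort descending: [87, 59, 59, 49, 39, 38, 31, 23, 16]
The 8th element (1-indexed) is at index 7.
Value = 23
Final answer: 23


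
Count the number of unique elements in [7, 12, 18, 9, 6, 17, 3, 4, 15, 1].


List all unique values:
Distinct values: [1, 3, 4, 6, 7, 9, 12, 15, 17, 18]
Count = 10
Final answer: 10


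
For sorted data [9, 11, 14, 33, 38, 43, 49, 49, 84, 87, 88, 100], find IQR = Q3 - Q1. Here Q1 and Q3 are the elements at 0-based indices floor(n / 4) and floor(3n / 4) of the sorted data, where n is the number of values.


The data has n = 12 elements.
Q1 index = floor(12 / 4) = floor(3) = 3; Q3 index = floor(3 * 12 / 4) = floor(9) = 9
Q1 = element at index 3 = 33
Q3 = element at index 9 = 87
IQR = 87 - 33 = 54
Final answer: 54


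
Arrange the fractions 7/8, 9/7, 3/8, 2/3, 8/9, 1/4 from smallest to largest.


Convert to decimal for comparison:
  7/8 = 0.875
  9/7 = 1.2857
  3/8 = 0.375
  2/3 = 0.6667
  8/9 = 0.8889
  1/4 = 0.25
Decimals in increasing order: 0.25 < 0.375 < 0.6667 < 0.875 < 0.8889 < 1.2857
Writing each back as its fraction gives the sorted order.
Final answer: 1/4, 3/8, 2/3, 7/8, 8/9, 9/7


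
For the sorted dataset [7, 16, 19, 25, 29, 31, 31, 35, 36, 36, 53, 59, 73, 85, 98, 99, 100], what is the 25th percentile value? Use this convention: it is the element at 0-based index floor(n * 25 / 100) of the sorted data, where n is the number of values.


The dataset has n = 17 elements.
Index = floor(17 * 25 / 100) = floor(425 / 100) = floor(4.25) = 4
Counting from index 0 in the sorted data, the element at index 4 is 29.
Final answer: 29


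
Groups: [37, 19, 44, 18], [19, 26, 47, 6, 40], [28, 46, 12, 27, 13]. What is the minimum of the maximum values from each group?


Find max of each group:
  Group 1: [37, 19, 44, 18] -> max = 44
  Group 2: [19, 26, 47, 6, 40] -> max = 47
  Group 3: [28, 46, 12, 27, 13] -> max = 46
Maxes: [44, 47, 46]
Minimum of maxes = 44
Final answer: 44


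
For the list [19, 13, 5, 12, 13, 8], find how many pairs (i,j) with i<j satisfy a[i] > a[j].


For each element, count the later elements that are smaller than it:
  19 (index 0): smaller elements after it = [13, 5, 12, 13, 8] -> 5
  13 (index 1): smaller elements after it = [5, 12, 8] -> 3
  5 (index 2): smaller elements after it = [] -> 0
  12 (index 3): smaller elements after it = [8] -> 1
  13 (index 4): smaller elements after it = [8] -> 1
Total inversions = 5 + 3 + 0 + 1 + 1 = 10
Final answer: 10


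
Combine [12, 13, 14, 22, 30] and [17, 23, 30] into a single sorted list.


List A: [12, 13, 14, 22, 30]
List B: [17, 23, 30]
Repeatedly compare the front elements and take the smaller:
  12 vs 17 -> take 12
  13 vs 17 -> take 13
  14 vs 17 -> take 14
  22 vs 17 -> take 17
  22 vs 23 -> take 22
  30 vs 23 -> take 23
  30 vs 30 -> take 30
  A is exhausted; append the rest of B: [30]
Final answer: [12, 13, 14, 17, 22, 23, 30, 30]


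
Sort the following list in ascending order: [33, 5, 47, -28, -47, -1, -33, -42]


Original list: [33, 5, 47, -28, -47, -1, -33, -42]
Repeatedly take the smallest remaining element:
  Remaining [33, 5, 47, -28, -47, -1, -33, -42] -> smallest is -47
  Remaining [33, 5, 47, -28, -1, -33, -42] -> smallest is -42
  Remaining [33, 5, 47, -28, -1, -33] -> smallest is -33
  Remaining [33, 5, 47, -28, -1] -> smallest is -28
  Remaining [33, 5, 47, -1] -> smallest is -1
  Remaining [33, 5, 47] -> smallest is 5
  Remaining [33, 47] -> smallest is 33
  Remaining [47] -> smallest is 47
Collecting the picks in order gives the sorted list.
Final answer: [-47, -42, -33, -28, -1, 5, 33, 47]


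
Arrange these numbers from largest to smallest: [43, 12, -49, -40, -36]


Original list: [43, 12, -49, -40, -36]
Repeatedly take the largest remaining element:
  Remaining [43, 12, -49, -40, -36] -> largest is 43
  Remaining [12, -49, -40, -36] -> largest is 12
  Remaining [-49, -40, -36] -> largest is -36
  Remaining [-49, -40] -> largest is -40
  Remaining [-49] -> largest is -49
Collecting the picks in order gives the descending list.
Final answer: [43, 12, -36, -40, -49]


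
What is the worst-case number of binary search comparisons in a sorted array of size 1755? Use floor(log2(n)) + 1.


Binary search halves the search space each step.
Maximum comparisons = floor(log2(1755)) + 1
log2(1755) = 10.7773
floor(log2(1755)) = 10, so 10 + 1 = 11
Final answer: 11


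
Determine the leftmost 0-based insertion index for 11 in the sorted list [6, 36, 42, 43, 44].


List is sorted: [6, 36, 42, 43, 44]
We need the leftmost position where 11 can be inserted, i.e. the first index whose element is >= 11 (or the end of the list if none is).
Binary search with low=0, high=5 (0-based indices):
  low=0, high=5, mid=2: a[2]=42 >= 11, so high = 2
  low=0, high=2, mid=1: a[1]=36 >= 11, so high = 1
  low=0, high=1, mid=0: a[0]=6 < 11, so low = 1
Now low = high = 1, so the insertion index is 1.
Final answer: 1


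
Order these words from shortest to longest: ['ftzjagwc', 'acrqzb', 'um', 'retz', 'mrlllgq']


Compute lengths:
  'ftzjagwc' has length 8
  'acrqzb' has length 6
  'um' has length 2
  'retz' has length 4
  'mrlllgq' has length 7
Lengths in increasing order: 2 < 4 < 6 < 7 < 8
Listing the words in that order gives the answer.
Final answer: ['um', 'retz', 'acrqzb', 'mrlllgq', 'ftzjagwc']


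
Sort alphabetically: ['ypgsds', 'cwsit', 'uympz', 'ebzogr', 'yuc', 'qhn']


Compare strings character by character (the first differing letter decides):
  'cwsit' < 'ebzogr' since 'c' < 'e' at position 1
  'ebzogr' < 'qhn' since 'e' < 'q' at position 1
  'qhn' < 'uympz' since 'q' < 'u' at position 1
  'uympz' < 'ypgsds' since 'u' < 'y' at position 1
  'ypgsds' < 'yuc' since 'p' < 'u' at position 2
Chaining these comparisons gives the alphabetical order.
Final answer: ['cwsit', 'ebzogr', 'qhn', 'uympz', 'ypgsds', 'yuc']


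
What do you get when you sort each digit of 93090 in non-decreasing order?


The number 93090 has digits: 9, 3, 0, 9, 0
Sorted: 0, 0, 3, 9, 9
Joining the sorted digits gives the result.
Final answer: 00399


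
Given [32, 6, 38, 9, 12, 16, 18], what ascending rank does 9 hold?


Sort ascending: [6, 9, 12, 16, 18, 32, 38]
Find 9 in the sorted list.
9 is at position 2 (1-indexed).
Final answer: 2


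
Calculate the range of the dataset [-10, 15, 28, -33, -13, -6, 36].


Maximum value: 36
Minimum value: -33
Range = 36 - (-33) = 69
Final answer: 69


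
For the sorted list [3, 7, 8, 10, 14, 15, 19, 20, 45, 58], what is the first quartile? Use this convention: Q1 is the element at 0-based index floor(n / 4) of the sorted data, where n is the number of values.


The list has n = 10 elements.
Q1 index = floor(10 / 4) = floor(2.5) = 2
Counting from index 0 in the sorted data, the element at index 2 is 8.
Final answer: 8


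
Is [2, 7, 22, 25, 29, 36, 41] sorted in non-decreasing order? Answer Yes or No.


Check consecutive pairs:
  2 <= 7? True
  7 <= 22? True
  22 <= 25? True
  25 <= 29? True
  29 <= 36? True
  36 <= 41? True
Every consecutive pair is in order, so the list is non-decreasing.
Final answer: Yes


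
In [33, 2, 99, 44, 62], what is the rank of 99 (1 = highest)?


Sort descending: [99, 62, 44, 33, 2]
Find 99 in the sorted list.
99 is at position 1.
Final answer: 1


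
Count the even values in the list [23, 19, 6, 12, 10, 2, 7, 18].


Check each element:
  23 is odd
  19 is odd
  6 is even
  12 is even
  10 is even
  2 is even
  7 is odd
  18 is even
Evens: [6, 12, 10, 2, 18]
Count of evens = 5
Final answer: 5


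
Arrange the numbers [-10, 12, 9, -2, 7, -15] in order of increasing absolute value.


Compute absolute values:
  |-10| = 10
  |12| = 12
  |9| = 9
  |-2| = 2
  |7| = 7
  |-15| = 15
Absolute values in increasing order: 2 < 7 < 9 < 10 < 12 < 15
Listing the original numbers in that order gives the answer.
Final answer: [-2, 7, 9, -10, 12, -15]


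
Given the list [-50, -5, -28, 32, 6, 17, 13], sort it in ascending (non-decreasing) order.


Original list: [-50, -5, -28, 32, 6, 17, 13]
Repeatedly take the smallest remaining element:
  Remaining [-50, -5, -28, 32, 6, 17, 13] -> smallest is -50
  Remaining [-5, -28, 32, 6, 17, 13] -> smallest is -28
  Remaining [-5, 32, 6, 17, 13] -> smallest is -5
  Remaining [32, 6, 17, 13] -> smallest is 6
  Remaining [32, 17, 13] -> smallest is 13
  Remaining [32, 17] -> smallest is 17
  Remaining [32] -> smallest is 32
Collecting the picks in order gives the sorted list.
Final answer: [-50, -28, -5, 6, 13, 17, 32]


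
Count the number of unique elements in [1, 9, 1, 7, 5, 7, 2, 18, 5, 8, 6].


List all unique values:
Distinct values: [1, 2, 5, 6, 7, 8, 9, 18]
Count = 8
Final answer: 8


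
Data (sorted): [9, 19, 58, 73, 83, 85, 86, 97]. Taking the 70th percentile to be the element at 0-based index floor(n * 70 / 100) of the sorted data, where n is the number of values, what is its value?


The dataset has n = 8 elements.
Index = floor(8 * 70 / 100) = floor(560 / 100) = floor(5.6) = 5
Counting from index 0 in the sorted data, the element at index 5 is 85.
Final answer: 85


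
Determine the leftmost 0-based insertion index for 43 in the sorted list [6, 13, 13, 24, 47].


List is sorted: [6, 13, 13, 24, 47]
We need the leftmost position where 43 can be inserted, i.e. the first index whose element is >= 43 (or the end of the list if none is).
Binary search with low=0, high=5 (0-based indices):
  low=0, high=5, mid=2: a[2]=13 < 43, so low = 3
  low=3, high=5, mid=4: a[4]=47 >= 43, so high = 4
  low=3, high=4, mid=3: a[3]=24 < 43, so low = 4
Now low = high = 4, so the insertion index is 4.
Final answer: 4


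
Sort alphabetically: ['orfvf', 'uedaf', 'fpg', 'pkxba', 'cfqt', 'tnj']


Compare strings character by character (the first differing letter decides):
  'cfqt' < 'fpg' since 'c' < 'f' at position 1
  'fpg' < 'orfvf' since 'f' < 'o' at position 1
  'orfvf' < 'pkxba' since 'o' < 'p' at position 1
  'pkxba' < 'tnj' since 'p' < 't' at position 1
  'tnj' < 'uedaf' since 't' < 'u' at position 1
Chaining these comparisons gives the alphabetical order.
Final answer: ['cfqt', 'fpg', 'orfvf', 'pkxba', 'tnj', 'uedaf']


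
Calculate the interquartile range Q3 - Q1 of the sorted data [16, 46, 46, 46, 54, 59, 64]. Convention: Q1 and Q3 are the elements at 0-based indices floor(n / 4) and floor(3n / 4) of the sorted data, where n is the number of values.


The data has n = 7 elements.
Q1 index = floor(7 / 4) = floor(1.75) = 1; Q3 index = floor(3 * 7 / 4) = floor(5.25) = 5
Q1 = element at index 1 = 46
Q3 = element at index 5 = 59
IQR = 59 - 46 = 13
Final answer: 13


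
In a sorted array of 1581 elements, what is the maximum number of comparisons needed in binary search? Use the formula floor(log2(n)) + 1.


Binary search halves the search space each step.
Maximum comparisons = floor(log2(1581)) + 1
log2(1581) = 10.6266
floor(log2(1581)) = 10, so 10 + 1 = 11
Final answer: 11


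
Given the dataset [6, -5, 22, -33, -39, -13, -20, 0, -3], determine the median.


First, sort the list: [-39, -33, -20, -13, -5, -3, 0, 6, 22]
The list has 9 elements (odd count).
The middle index is 4 (0-based), and the element there is -5.
Final answer: -5


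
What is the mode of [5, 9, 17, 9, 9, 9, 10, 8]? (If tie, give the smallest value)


Count the frequency of each value:
  5 appears 1 time(s)
  8 appears 1 time(s)
  9 appears 4 time(s)
  10 appears 1 time(s)
  17 appears 1 time(s)
Maximum frequency is 4.
Only 9 reaches that frequency, so it is the mode.
Final answer: 9


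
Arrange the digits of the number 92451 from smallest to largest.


The number 92451 has digits: 9, 2, 4, 5, 1
Sorted: 1, 2, 4, 5, 9
Joining the sorted digits gives the result.
Final answer: 12459


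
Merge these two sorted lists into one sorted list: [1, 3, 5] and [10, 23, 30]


List A: [1, 3, 5]
List B: [10, 23, 30]
Repeatedly compare the front elements and take the smaller:
  1 vs 10 -> take 1
  3 vs 10 -> take 3
  5 vs 10 -> take 5
  A is exhausted; append the rest of B: [10, 23, 30]
Final answer: [1, 3, 5, 10, 23, 30]


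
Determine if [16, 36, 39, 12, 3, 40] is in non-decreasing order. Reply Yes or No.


Check consecutive pairs:
  16 <= 36? True
  36 <= 39? True
  39 <= 12? False
  12 <= 3? False
  3 <= 40? True
2 consecutive pair(s) are out of order, so the list is not sorted.
Final answer: No


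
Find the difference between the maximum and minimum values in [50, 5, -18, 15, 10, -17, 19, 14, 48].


Maximum value: 50
Minimum value: -18
Range = 50 - (-18) = 68
Final answer: 68


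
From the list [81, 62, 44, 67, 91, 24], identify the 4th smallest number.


Sort ascending: [24, 44, 62, 67, 81, 91]
The 4th element (1-indexed) is at index 3.
Value = 67
Final answer: 67


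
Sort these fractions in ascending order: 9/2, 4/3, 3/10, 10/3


Convert to decimal for comparison:
  9/2 = 4.5
  4/3 = 1.3333
  3/10 = 0.3
  10/3 = 3.3333
Decimals in increasing order: 0.3 < 1.3333 < 3.3333 < 4.5
Writing each back as its fraction gives the sorted order.
Final answer: 3/10, 4/3, 10/3, 9/2


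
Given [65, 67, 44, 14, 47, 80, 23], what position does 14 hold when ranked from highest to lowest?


Sort descending: [80, 67, 65, 47, 44, 23, 14]
Find 14 in the sorted list.
14 is at position 7.
Final answer: 7


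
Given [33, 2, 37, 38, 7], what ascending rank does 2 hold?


Sort ascending: [2, 7, 33, 37, 38]
Find 2 in the sorted list.
2 is at position 1 (1-indexed).
Final answer: 1


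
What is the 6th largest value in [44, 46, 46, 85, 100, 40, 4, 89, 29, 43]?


Sort descending: [100, 89, 85, 46, 46, 44, 43, 40, 29, 4]
The 6th element (1-indexed) is at index 5.
Value = 44
Final answer: 44


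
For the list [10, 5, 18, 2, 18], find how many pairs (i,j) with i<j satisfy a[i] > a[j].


For each element, count the later elements that are smaller than it:
  10 (index 0): smaller elements after it = [5, 2] -> 2
  5 (index 1): smaller elements after it = [2] -> 1
  18 (index 2): smaller elements after it = [2] -> 1
  2 (index 3): smaller elements after it = [] -> 0
Total inversions = 2 + 1 + 1 + 0 = 4
Final answer: 4


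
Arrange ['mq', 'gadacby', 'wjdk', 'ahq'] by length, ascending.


Compute lengths:
  'mq' has length 2
  'gadacby' has length 7
  'wjdk' has length 4
  'ahq' has length 3
Lengths in increasing order: 2 < 3 < 4 < 7
Listing the words in that order gives the answer.
Final answer: ['mq', 'ahq', 'wjdk', 'gadacby']


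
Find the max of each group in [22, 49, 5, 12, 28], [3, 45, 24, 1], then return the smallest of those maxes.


Find max of each group:
  Group 1: [22, 49, 5, 12, 28] -> max = 49
  Group 2: [3, 45, 24, 1] -> max = 45
Maxes: [49, 45]
Minimum of maxes = 45
Final answer: 45


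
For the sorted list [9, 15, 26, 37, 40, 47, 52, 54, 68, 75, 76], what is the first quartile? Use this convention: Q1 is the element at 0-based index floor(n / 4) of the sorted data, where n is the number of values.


The list has n = 11 elements.
Q1 index = floor(11 / 4) = floor(2.75) = 2
Counting from index 0 in the sorted data, the element at index 2 is 26.
Final answer: 26


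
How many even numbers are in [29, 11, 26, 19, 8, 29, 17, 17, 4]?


Check each element:
  29 is odd
  11 is odd
  26 is even
  19 is odd
  8 is even
  29 is odd
  17 is odd
  17 is odd
  4 is even
Evens: [26, 8, 4]
Count of evens = 3
Final answer: 3


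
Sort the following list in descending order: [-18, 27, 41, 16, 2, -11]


Original list: [-18, 27, 41, 16, 2, -11]
Repeatedly take the largest remaining element:
  Remaining [-18, 27, 41, 16, 2, -11] -> largest is 41
  Remaining [-18, 27, 16, 2, -11] -> largest is 27
  Remaining [-18, 16, 2, -11] -> largest is 16
  Remaining [-18, 2, -11] -> largest is 2
  Remaining [-18, -11] -> largest is -11
  Remaining [-18] -> largest is -18
Collecting the picks in order gives the descending list.
Final answer: [41, 27, 16, 2, -11, -18]


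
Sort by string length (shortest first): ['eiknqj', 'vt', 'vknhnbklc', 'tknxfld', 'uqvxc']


Compute lengths:
  'eiknqj' has length 6
  'vt' has length 2
  'vknhnbklc' has length 9
  'tknxfld' has length 7
  'uqvxc' has length 5
Lengths in increasing order: 2 < 5 < 6 < 7 < 9
Listing the words in that order gives the answer.
Final answer: ['vt', 'uqvxc', 'eiknqj', 'tknxfld', 'vknhnbklc']


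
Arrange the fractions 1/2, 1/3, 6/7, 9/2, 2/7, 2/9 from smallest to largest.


Convert to decimal for comparison:
  1/2 = 0.5
  1/3 = 0.3333
  6/7 = 0.8571
  9/2 = 4.5
  2/7 = 0.2857
  2/9 = 0.2222
Decimals in increasing order: 0.2222 < 0.2857 < 0.3333 < 0.5 < 0.8571 < 4.5
Writing each back as its fraction gives the sorted order.
Final answer: 2/9, 2/7, 1/3, 1/2, 6/7, 9/2


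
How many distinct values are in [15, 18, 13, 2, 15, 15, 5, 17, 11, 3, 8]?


List all unique values:
Distinct values: [2, 3, 5, 8, 11, 13, 15, 17, 18]
Count = 9
Final answer: 9


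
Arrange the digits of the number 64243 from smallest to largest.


The number 64243 has digits: 6, 4, 2, 4, 3
Sorted: 2, 3, 4, 4, 6
Joining the sorted digits gives the result.
Final answer: 23446


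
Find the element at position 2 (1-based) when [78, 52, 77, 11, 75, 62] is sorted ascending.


Sort ascending: [11, 52, 62, 75, 77, 78]
The 2nd element (1-indexed) is at index 1.
Value = 52
Final answer: 52


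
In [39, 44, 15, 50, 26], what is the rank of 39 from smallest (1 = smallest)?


Sort ascending: [15, 26, 39, 44, 50]
Find 39 in the sorted list.
39 is at position 3 (1-indexed).
Final answer: 3


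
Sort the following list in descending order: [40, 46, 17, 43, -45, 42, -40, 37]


Original list: [40, 46, 17, 43, -45, 42, -40, 37]
Repeatedly take the largest remaining element:
  Remaining [40, 46, 17, 43, -45, 42, -40, 37] -> largest is 46
  Remaining [40, 17, 43, -45, 42, -40, 37] -> largest is 43
  Remaining [40, 17, -45, 42, -40, 37] -> largest is 42
  Remaining [40, 17, -45, -40, 37] -> largest is 40
  Remaining [17, -45, -40, 37] -> largest is 37
  Remaining [17, -45, -40] -> largest is 17
  Remaining [-45, -40] -> largest is -40
  Remaining [-45] -> largest is -45
Collecting the picks in order gives the descending list.
Final answer: [46, 43, 42, 40, 37, 17, -40, -45]


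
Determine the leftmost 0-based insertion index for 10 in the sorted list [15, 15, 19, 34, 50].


List is sorted: [15, 15, 19, 34, 50]
We need the leftmost position where 10 can be inserted, i.e. the first index whose element is >= 10 (or the end of the list if none is).
Binary search with low=0, high=5 (0-based indices):
  low=0, high=5, mid=2: a[2]=19 >= 10, so high = 2
  low=0, high=2, mid=1: a[1]=15 >= 10, so high = 1
  low=0, high=1, mid=0: a[0]=15 >= 10, so high = 0
Now low = high = 0, so the insertion index is 0.
Final answer: 0


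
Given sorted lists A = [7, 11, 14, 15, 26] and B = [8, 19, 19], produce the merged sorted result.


List A: [7, 11, 14, 15, 26]
List B: [8, 19, 19]
Repeatedly compare the front elements and take the smaller:
  7 vs 8 -> take 7
  11 vs 8 -> take 8
  11 vs 19 -> take 11
  14 vs 19 -> take 14
  15 vs 19 -> take 15
  26 vs 19 -> take 19
  26 vs 19 -> take 19
  B is exhausted; append the rest of A: [26]
Final answer: [7, 8, 11, 14, 15, 19, 19, 26]


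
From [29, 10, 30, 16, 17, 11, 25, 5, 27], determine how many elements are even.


Check each element:
  29 is odd
  10 is even
  30 is even
  16 is even
  17 is odd
  11 is odd
  25 is odd
  5 is odd
  27 is odd
Evens: [10, 30, 16]
Count of evens = 3
Final answer: 3


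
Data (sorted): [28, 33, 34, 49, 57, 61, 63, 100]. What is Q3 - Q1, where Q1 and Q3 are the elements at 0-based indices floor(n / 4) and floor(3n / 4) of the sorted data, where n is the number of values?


The data has n = 8 elements.
Q1 index = floor(8 / 4) = floor(2) = 2; Q3 index = floor(3 * 8 / 4) = floor(6) = 6
Q1 = element at index 2 = 34
Q3 = element at index 6 = 63
IQR = 63 - 34 = 29
Final answer: 29


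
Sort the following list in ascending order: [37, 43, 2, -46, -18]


Original list: [37, 43, 2, -46, -18]
Repeatedly take the smallest remaining element:
  Remaining [37, 43, 2, -46, -18] -> smallest is -46
  Remaining [37, 43, 2, -18] -> smallest is -18
  Remaining [37, 43, 2] -> smallest is 2
  Remaining [37, 43] -> smallest is 37
  Remaining [43] -> smallest is 43
Collecting the picks in order gives the sorted list.
Final answer: [-46, -18, 2, 37, 43]


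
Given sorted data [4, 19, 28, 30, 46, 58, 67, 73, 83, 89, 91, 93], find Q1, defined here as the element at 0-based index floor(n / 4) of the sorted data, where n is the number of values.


The list has n = 12 elements.
Q1 index = floor(12 / 4) = floor(3) = 3
Counting from index 0 in the sorted data, the element at index 3 is 30.
Final answer: 30


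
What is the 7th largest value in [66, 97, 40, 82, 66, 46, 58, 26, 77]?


Sort descending: [97, 82, 77, 66, 66, 58, 46, 40, 26]
The 7th element (1-indexed) is at index 6.
Value = 46
Final answer: 46


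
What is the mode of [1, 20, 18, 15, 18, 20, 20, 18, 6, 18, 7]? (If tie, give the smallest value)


Count the frequency of each value:
  1 appears 1 time(s)
  6 appears 1 time(s)
  7 appears 1 time(s)
  15 appears 1 time(s)
  18 appears 4 time(s)
  20 appears 3 time(s)
Maximum frequency is 4.
Only 18 reaches that frequency, so it is the mode.
Final answer: 18


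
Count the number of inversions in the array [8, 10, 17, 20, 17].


For each element, count the later elements that are smaller than it:
  8 (index 0): smaller elements after it = [] -> 0
  10 (index 1): smaller elements after it = [] -> 0
  17 (index 2): smaller elements after it = [] -> 0
  20 (index 3): smaller elements after it = [17] -> 1
Total inversions = 0 + 0 + 0 + 1 = 1
Final answer: 1


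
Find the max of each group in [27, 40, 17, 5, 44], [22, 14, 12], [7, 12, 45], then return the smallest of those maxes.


Find max of each group:
  Group 1: [27, 40, 17, 5, 44] -> max = 44
  Group 2: [22, 14, 12] -> max = 22
  Group 3: [7, 12, 45] -> max = 45
Maxes: [44, 22, 45]
Minimum of maxes = 22
Final answer: 22


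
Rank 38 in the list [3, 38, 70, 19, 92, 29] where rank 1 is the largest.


Sort descending: [92, 70, 38, 29, 19, 3]
Find 38 in the sorted list.
38 is at position 3.
Final answer: 3


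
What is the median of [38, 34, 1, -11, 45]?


First, sort the list: [-11, 1, 34, 38, 45]
The list has 5 elements (odd count).
The middle index is 2 (0-based), and the element there is 34.
Final answer: 34


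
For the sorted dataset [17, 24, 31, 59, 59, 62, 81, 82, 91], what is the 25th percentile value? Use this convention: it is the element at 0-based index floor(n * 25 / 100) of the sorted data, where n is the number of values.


The dataset has n = 9 elements.
Index = floor(9 * 25 / 100) = floor(225 / 100) = floor(2.25) = 2
Counting from index 0 in the sorted data, the element at index 2 is 31.
Final answer: 31


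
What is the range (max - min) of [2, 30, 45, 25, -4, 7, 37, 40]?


Maximum value: 45
Minimum value: -4
Range = 45 - (-4) = 49
Final answer: 49


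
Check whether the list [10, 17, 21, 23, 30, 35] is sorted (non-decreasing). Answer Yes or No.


Check consecutive pairs:
  10 <= 17? True
  17 <= 21? True
  21 <= 23? True
  23 <= 30? True
  30 <= 35? True
Every consecutive pair is in order, so the list is non-decreasing.
Final answer: Yes


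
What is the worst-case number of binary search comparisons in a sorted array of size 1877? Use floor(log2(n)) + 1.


Binary search halves the search space each step.
Maximum comparisons = floor(log2(1877)) + 1
log2(1877) = 10.8742
floor(log2(1877)) = 10, so 10 + 1 = 11
Final answer: 11


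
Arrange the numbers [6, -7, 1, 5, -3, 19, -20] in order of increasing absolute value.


Compute absolute values:
  |6| = 6
  |-7| = 7
  |1| = 1
  |5| = 5
  |-3| = 3
  |19| = 19
  |-20| = 20
Absolute values in increasing order: 1 < 3 < 5 < 6 < 7 < 19 < 20
Listing the original numbers in that order gives the answer.
Final answer: [1, -3, 5, 6, -7, 19, -20]


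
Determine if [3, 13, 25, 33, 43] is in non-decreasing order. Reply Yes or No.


Check consecutive pairs:
  3 <= 13? True
  13 <= 25? True
  25 <= 33? True
  33 <= 43? True
Every consecutive pair is in order, so the list is non-decreasing.
Final answer: Yes


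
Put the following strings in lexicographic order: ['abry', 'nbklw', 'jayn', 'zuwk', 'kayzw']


Compare strings character by character (the first differing letter decides):
  'abry' < 'jayn' since 'a' < 'j' at position 1
  'jayn' < 'kayzw' since 'j' < 'k' at position 1
  'kayzw' < 'nbklw' since 'k' < 'n' at position 1
  'nbklw' < 'zuwk' since 'n' < 'z' at position 1
Chaining these comparisons gives the alphabetical order.
Final answer: ['abry', 'jayn', 'kayzw', 'nbklw', 'zuwk']


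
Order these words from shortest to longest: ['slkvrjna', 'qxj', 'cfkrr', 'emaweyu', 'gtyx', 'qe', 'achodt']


Compute lengths:
  'slkvrjna' has length 8
  'qxj' has length 3
  'cfkrr' has length 5
  'emaweyu' has length 7
  'gtyx' has length 4
  'qe' has length 2
  'achodt' has length 6
Lengths in increasing order: 2 < 3 < 4 < 5 < 6 < 7 < 8
Listing the words in that order gives the answer.
Final answer: ['qe', 'qxj', 'gtyx', 'cfkrr', 'achodt', 'emaweyu', 'slkvrjna']


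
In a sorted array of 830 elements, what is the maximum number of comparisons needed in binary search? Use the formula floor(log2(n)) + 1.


Binary search halves the search space each step.
Maximum comparisons = floor(log2(830)) + 1
log2(830) = 9.697
floor(log2(830)) = 9, so 9 + 1 = 10
Final answer: 10


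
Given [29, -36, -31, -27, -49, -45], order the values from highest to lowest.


Original list: [29, -36, -31, -27, -49, -45]
Repeatedly take the largest remaining element:
  Remaining [29, -36, -31, -27, -49, -45] -> largest is 29
  Remaining [-36, -31, -27, -49, -45] -> largest is -27
  Remaining [-36, -31, -49, -45] -> largest is -31
  Remaining [-36, -49, -45] -> largest is -36
  Remaining [-49, -45] -> largest is -45
  Remaining [-49] -> largest is -49
Collecting the picks in order gives the descending list.
Final answer: [29, -27, -31, -36, -45, -49]


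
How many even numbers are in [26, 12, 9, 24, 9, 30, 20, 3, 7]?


Check each element:
  26 is even
  12 is even
  9 is odd
  24 is even
  9 is odd
  30 is even
  20 is even
  3 is odd
  7 is odd
Evens: [26, 12, 24, 30, 20]
Count of evens = 5
Final answer: 5


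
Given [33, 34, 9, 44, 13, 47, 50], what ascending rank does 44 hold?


Sort ascending: [9, 13, 33, 34, 44, 47, 50]
Find 44 in the sorted list.
44 is at position 5 (1-indexed).
Final answer: 5
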